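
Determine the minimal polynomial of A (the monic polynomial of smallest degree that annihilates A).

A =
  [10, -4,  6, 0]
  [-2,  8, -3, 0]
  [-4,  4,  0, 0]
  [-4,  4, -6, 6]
x^2 - 12*x + 36

The characteristic polynomial is χ_A(x) = (x - 6)^4, so the eigenvalues are known. The minimal polynomial is
  m_A(x) = Π_λ (x − λ)^{k_λ}
where k_λ is the size of the *largest* Jordan block for λ (equivalently, the smallest k with (A − λI)^k v = 0 for every generalised eigenvector v of λ).

  λ = 6: largest Jordan block has size 2, contributing (x − 6)^2

So m_A(x) = (x - 6)^2 = x^2 - 12*x + 36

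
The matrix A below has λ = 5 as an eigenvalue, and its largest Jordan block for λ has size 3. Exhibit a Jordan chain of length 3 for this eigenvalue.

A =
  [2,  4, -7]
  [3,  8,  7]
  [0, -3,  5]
A Jordan chain for λ = 5 of length 3:
v_1 = (21, 0, -9)ᵀ
v_2 = (-3, 3, 0)ᵀ
v_3 = (1, 0, 0)ᵀ

Let N = A − (5)·I. We want v_3 with N^3 v_3 = 0 but N^2 v_3 ≠ 0; then v_{j-1} := N · v_j for j = 3, …, 2.

Pick v_3 = (1, 0, 0)ᵀ.
Then v_2 = N · v_3 = (-3, 3, 0)ᵀ.
Then v_1 = N · v_2 = (21, 0, -9)ᵀ.

Sanity check: (A − (5)·I) v_1 = (0, 0, 0)ᵀ = 0. ✓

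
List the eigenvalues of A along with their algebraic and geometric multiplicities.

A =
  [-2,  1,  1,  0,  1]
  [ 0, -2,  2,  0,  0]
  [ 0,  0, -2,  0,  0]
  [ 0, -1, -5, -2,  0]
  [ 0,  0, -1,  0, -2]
λ = -2: alg = 5, geom = 2

Step 1 — factor the characteristic polynomial to read off the algebraic multiplicities:
  χ_A(x) = (x + 2)^5

Step 2 — compute geometric multiplicities via the rank-nullity identity g(λ) = n − rank(A − λI):
  rank(A − (-2)·I) = 3, so dim ker(A − (-2)·I) = n − 3 = 2

Summary:
  λ = -2: algebraic multiplicity = 5, geometric multiplicity = 2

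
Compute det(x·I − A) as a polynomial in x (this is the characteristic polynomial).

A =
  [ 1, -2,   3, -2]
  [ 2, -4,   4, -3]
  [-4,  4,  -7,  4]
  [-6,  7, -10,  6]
x^4 + 4*x^3 + 6*x^2 + 4*x + 1

Expanding det(x·I − A) (e.g. by cofactor expansion or by noting that A is similar to its Jordan form J, which has the same characteristic polynomial as A) gives
  χ_A(x) = x^4 + 4*x^3 + 6*x^2 + 4*x + 1
which factors as (x + 1)^4. The eigenvalues (with algebraic multiplicities) are λ = -1 with multiplicity 4.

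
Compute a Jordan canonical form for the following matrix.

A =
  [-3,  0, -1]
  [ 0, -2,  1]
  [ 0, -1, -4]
J_3(-3)

The characteristic polynomial is
  det(x·I − A) = x^3 + 9*x^2 + 27*x + 27 = (x + 3)^3

Eigenvalues and multiplicities (the geometric multiplicity of λ is n − rank(A − λI), which equals the number of Jordan blocks for λ):
  λ = -3: algebraic multiplicity = 3, geometric multiplicity = 1

Determining the block sizes for each eigenvalue:
  λ = -3: one block (gm = 1), so the single block has size am = 3 → block sizes [3]

Assembling the blocks gives a Jordan form
J =
  [-3,  1,  0]
  [ 0, -3,  1]
  [ 0,  0, -3]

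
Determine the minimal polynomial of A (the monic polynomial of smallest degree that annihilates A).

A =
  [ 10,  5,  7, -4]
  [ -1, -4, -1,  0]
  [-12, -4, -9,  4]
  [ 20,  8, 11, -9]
x^2 + 6*x + 9

The characteristic polynomial is χ_A(x) = (x + 3)^4, so the eigenvalues are known. The minimal polynomial is
  m_A(x) = Π_λ (x − λ)^{k_λ}
where k_λ is the size of the *largest* Jordan block for λ (equivalently, the smallest k with (A − λI)^k v = 0 for every generalised eigenvector v of λ).

  λ = -3: largest Jordan block has size 2, contributing (x + 3)^2

So m_A(x) = (x + 3)^2 = x^2 + 6*x + 9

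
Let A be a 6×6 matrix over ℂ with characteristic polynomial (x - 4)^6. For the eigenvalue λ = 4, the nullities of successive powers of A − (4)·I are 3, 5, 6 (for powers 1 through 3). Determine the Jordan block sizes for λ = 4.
Block sizes for λ = 4: [3, 2, 1]

From the dimensions of kernels of powers, the number of Jordan blocks of size at least j is d_j − d_{j−1} where d_j = dim ker(N^j) (with d_0 = 0). Computing the differences gives [3, 2, 1].
The number of blocks of size exactly k is (#blocks of size ≥ k) − (#blocks of size ≥ k + 1), so the partition is: 1 block(s) of size 1, 1 block(s) of size 2, 1 block(s) of size 3.
In nonincreasing order the block sizes are [3, 2, 1].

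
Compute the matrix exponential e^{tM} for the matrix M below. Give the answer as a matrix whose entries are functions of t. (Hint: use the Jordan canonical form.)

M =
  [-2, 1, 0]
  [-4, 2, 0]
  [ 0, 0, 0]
e^{tM} =
  [1 - 2*t, t, 0]
  [-4*t, 2*t + 1, 0]
  [0, 0, 1]

Strategy: write M = P · J · P⁻¹ where J is a Jordan canonical form, so e^{tM} = P · e^{tJ} · P⁻¹, and e^{tJ} can be computed block-by-block.

M has Jordan form
J =
  [0, 1, 0]
  [0, 0, 0]
  [0, 0, 0]
(up to reordering of blocks).

Per-block formulas:
  For a 2×2 Jordan block J_2(0): exp(t · J_2(0)) = e^(0t)·(I + t·N), where N is the 2×2 nilpotent shift.
  For a 1×1 block at λ = 0: exp(t · [0]) = [e^(0t)].

After assembling e^{tJ} and conjugating by P, we get:

e^{tM} =
  [1 - 2*t, t, 0]
  [-4*t, 2*t + 1, 0]
  [0, 0, 1]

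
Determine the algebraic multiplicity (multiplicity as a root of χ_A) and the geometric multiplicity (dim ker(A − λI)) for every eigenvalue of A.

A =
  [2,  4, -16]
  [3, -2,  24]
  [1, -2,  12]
λ = 4: alg = 3, geom = 2

Step 1 — factor the characteristic polynomial to read off the algebraic multiplicities:
  χ_A(x) = (x - 4)^3

Step 2 — compute geometric multiplicities via the rank-nullity identity g(λ) = n − rank(A − λI):
  rank(A − (4)·I) = 1, so dim ker(A − (4)·I) = n − 1 = 2

Summary:
  λ = 4: algebraic multiplicity = 3, geometric multiplicity = 2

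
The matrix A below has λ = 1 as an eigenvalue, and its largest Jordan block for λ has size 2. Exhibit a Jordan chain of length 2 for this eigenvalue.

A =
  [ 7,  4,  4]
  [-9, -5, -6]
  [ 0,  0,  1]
A Jordan chain for λ = 1 of length 2:
v_1 = (6, -9, 0)ᵀ
v_2 = (1, 0, 0)ᵀ

Let N = A − (1)·I. We want v_2 with N^2 v_2 = 0 but N^1 v_2 ≠ 0; then v_{j-1} := N · v_j for j = 2, …, 2.

Pick v_2 = (1, 0, 0)ᵀ.
Then v_1 = N · v_2 = (6, -9, 0)ᵀ.

Sanity check: (A − (1)·I) v_1 = (0, 0, 0)ᵀ = 0. ✓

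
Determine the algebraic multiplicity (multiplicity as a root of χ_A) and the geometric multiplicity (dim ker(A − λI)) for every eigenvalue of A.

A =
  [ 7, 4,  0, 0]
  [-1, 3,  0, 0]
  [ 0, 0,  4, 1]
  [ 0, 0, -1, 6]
λ = 5: alg = 4, geom = 2

Step 1 — factor the characteristic polynomial to read off the algebraic multiplicities:
  χ_A(x) = (x - 5)^4

Step 2 — compute geometric multiplicities via the rank-nullity identity g(λ) = n − rank(A − λI):
  rank(A − (5)·I) = 2, so dim ker(A − (5)·I) = n − 2 = 2

Summary:
  λ = 5: algebraic multiplicity = 4, geometric multiplicity = 2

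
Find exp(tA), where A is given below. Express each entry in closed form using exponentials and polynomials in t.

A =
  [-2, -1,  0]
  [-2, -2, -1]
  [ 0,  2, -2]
e^{tA} =
  [t^2*exp(-2*t) + exp(-2*t), -t*exp(-2*t), t^2*exp(-2*t)/2]
  [-2*t*exp(-2*t), exp(-2*t), -t*exp(-2*t)]
  [-2*t^2*exp(-2*t), 2*t*exp(-2*t), -t^2*exp(-2*t) + exp(-2*t)]

Strategy: write A = P · J · P⁻¹ where J is a Jordan canonical form, so e^{tA} = P · e^{tJ} · P⁻¹, and e^{tJ} can be computed block-by-block.

A has Jordan form
J =
  [-2,  1,  0]
  [ 0, -2,  1]
  [ 0,  0, -2]
(up to reordering of blocks).

Per-block formulas:
  For a 3×3 Jordan block J_3(-2): exp(t · J_3(-2)) = e^(-2t)·(I + t·N + (t^2/2)·N^2), where N is the 3×3 nilpotent shift.

After assembling e^{tJ} and conjugating by P, we get:

e^{tA} =
  [t^2*exp(-2*t) + exp(-2*t), -t*exp(-2*t), t^2*exp(-2*t)/2]
  [-2*t*exp(-2*t), exp(-2*t), -t*exp(-2*t)]
  [-2*t^2*exp(-2*t), 2*t*exp(-2*t), -t^2*exp(-2*t) + exp(-2*t)]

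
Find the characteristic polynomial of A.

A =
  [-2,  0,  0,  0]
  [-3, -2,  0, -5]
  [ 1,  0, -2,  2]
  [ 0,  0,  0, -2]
x^4 + 8*x^3 + 24*x^2 + 32*x + 16

Expanding det(x·I − A) (e.g. by cofactor expansion or by noting that A is similar to its Jordan form J, which has the same characteristic polynomial as A) gives
  χ_A(x) = x^4 + 8*x^3 + 24*x^2 + 32*x + 16
which factors as (x + 2)^4. The eigenvalues (with algebraic multiplicities) are λ = -2 with multiplicity 4.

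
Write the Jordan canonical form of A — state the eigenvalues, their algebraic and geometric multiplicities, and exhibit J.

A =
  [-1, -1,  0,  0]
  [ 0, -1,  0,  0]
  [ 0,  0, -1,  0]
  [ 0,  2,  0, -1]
J_2(-1) ⊕ J_1(-1) ⊕ J_1(-1)

The characteristic polynomial is
  det(x·I − A) = x^4 + 4*x^3 + 6*x^2 + 4*x + 1 = (x + 1)^4

Eigenvalues and multiplicities (the geometric multiplicity of λ is n − rank(A − λI), which equals the number of Jordan blocks for λ):
  λ = -1: algebraic multiplicity = 4, geometric multiplicity = 3

Determining the block sizes for each eigenvalue:
  λ = -1: 3 blocks summing to 4 forces exactly one block of size 2 and the rest size 1 → block sizes [2, 1, 1]

Assembling the blocks gives a Jordan form
J =
  [-1,  1,  0,  0]
  [ 0, -1,  0,  0]
  [ 0,  0, -1,  0]
  [ 0,  0,  0, -1]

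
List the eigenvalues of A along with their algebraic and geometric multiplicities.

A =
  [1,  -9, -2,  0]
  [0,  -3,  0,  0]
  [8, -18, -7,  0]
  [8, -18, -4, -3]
λ = -3: alg = 4, geom = 3

Step 1 — factor the characteristic polynomial to read off the algebraic multiplicities:
  χ_A(x) = (x + 3)^4

Step 2 — compute geometric multiplicities via the rank-nullity identity g(λ) = n − rank(A − λI):
  rank(A − (-3)·I) = 1, so dim ker(A − (-3)·I) = n − 1 = 3

Summary:
  λ = -3: algebraic multiplicity = 4, geometric multiplicity = 3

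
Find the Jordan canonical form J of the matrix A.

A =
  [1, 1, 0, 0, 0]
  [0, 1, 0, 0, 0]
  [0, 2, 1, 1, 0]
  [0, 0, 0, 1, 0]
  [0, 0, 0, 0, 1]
J_2(1) ⊕ J_2(1) ⊕ J_1(1)

The characteristic polynomial is
  det(x·I − A) = x^5 - 5*x^4 + 10*x^3 - 10*x^2 + 5*x - 1 = (x - 1)^5

Eigenvalues and multiplicities (the geometric multiplicity of λ is n − rank(A − λI), which equals the number of Jordan blocks for λ):
  λ = 1: algebraic multiplicity = 5, geometric multiplicity = 3

Determining the block sizes for each eigenvalue:
  λ = 1: with am = 5 and gm = 3, the partition is not yet determined (e.g. several partitions of 5 into 3 parts exist). Let N = A − (1)·I. Computing rank(N^1) = 2, rank(N^2) = 0; the number of blocks of size ≥ j is rank(N^{j−1}) − rank(N^j), giving [3, 2]. So we have 2 block(s) of size 2, 1 block(s) of size 1 → block sizes [2, 2, 1]

Assembling the blocks gives a Jordan form
J =
  [1, 1, 0, 0, 0]
  [0, 1, 0, 0, 0]
  [0, 0, 1, 1, 0]
  [0, 0, 0, 1, 0]
  [0, 0, 0, 0, 1]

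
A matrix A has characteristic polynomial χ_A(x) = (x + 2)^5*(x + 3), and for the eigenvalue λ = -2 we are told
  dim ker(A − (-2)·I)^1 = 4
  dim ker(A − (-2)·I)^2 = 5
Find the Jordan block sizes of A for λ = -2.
Block sizes for λ = -2: [2, 1, 1, 1]

From the dimensions of kernels of powers, the number of Jordan blocks of size at least j is d_j − d_{j−1} where d_j = dim ker(N^j) (with d_0 = 0). Computing the differences gives [4, 1].
The number of blocks of size exactly k is (#blocks of size ≥ k) − (#blocks of size ≥ k + 1), so the partition is: 3 block(s) of size 1, 1 block(s) of size 2.
In nonincreasing order the block sizes are [2, 1, 1, 1].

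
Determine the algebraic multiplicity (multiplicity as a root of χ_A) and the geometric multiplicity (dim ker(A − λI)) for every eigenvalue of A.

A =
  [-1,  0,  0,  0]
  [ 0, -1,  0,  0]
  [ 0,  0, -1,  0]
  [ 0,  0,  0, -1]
λ = -1: alg = 4, geom = 4

Step 1 — factor the characteristic polynomial to read off the algebraic multiplicities:
  χ_A(x) = (x + 1)^4

Step 2 — compute geometric multiplicities via the rank-nullity identity g(λ) = n − rank(A − λI):
  rank(A − (-1)·I) = 0, so dim ker(A − (-1)·I) = n − 0 = 4

Summary:
  λ = -1: algebraic multiplicity = 4, geometric multiplicity = 4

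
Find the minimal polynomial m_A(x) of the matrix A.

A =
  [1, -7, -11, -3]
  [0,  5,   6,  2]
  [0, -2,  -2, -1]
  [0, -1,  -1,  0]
x^3 - 3*x^2 + 3*x - 1

The characteristic polynomial is χ_A(x) = (x - 1)^4, so the eigenvalues are known. The minimal polynomial is
  m_A(x) = Π_λ (x − λ)^{k_λ}
where k_λ is the size of the *largest* Jordan block for λ (equivalently, the smallest k with (A − λI)^k v = 0 for every generalised eigenvector v of λ).

  λ = 1: largest Jordan block has size 3, contributing (x − 1)^3

So m_A(x) = (x - 1)^3 = x^3 - 3*x^2 + 3*x - 1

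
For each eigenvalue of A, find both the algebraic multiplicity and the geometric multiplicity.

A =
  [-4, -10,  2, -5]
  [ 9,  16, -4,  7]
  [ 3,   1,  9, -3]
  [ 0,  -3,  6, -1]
λ = 5: alg = 4, geom = 2

Step 1 — factor the characteristic polynomial to read off the algebraic multiplicities:
  χ_A(x) = (x - 5)^4

Step 2 — compute geometric multiplicities via the rank-nullity identity g(λ) = n − rank(A − λI):
  rank(A − (5)·I) = 2, so dim ker(A − (5)·I) = n − 2 = 2

Summary:
  λ = 5: algebraic multiplicity = 4, geometric multiplicity = 2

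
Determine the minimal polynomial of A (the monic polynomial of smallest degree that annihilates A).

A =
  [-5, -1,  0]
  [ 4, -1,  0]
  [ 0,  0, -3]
x^2 + 6*x + 9

The characteristic polynomial is χ_A(x) = (x + 3)^3, so the eigenvalues are known. The minimal polynomial is
  m_A(x) = Π_λ (x − λ)^{k_λ}
where k_λ is the size of the *largest* Jordan block for λ (equivalently, the smallest k with (A − λI)^k v = 0 for every generalised eigenvector v of λ).

  λ = -3: largest Jordan block has size 2, contributing (x + 3)^2

So m_A(x) = (x + 3)^2 = x^2 + 6*x + 9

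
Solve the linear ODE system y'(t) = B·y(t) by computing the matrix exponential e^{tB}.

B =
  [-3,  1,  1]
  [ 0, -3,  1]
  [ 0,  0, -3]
e^{tB} =
  [exp(-3*t), t*exp(-3*t), t^2*exp(-3*t)/2 + t*exp(-3*t)]
  [0, exp(-3*t), t*exp(-3*t)]
  [0, 0, exp(-3*t)]

Strategy: write B = P · J · P⁻¹ where J is a Jordan canonical form, so e^{tB} = P · e^{tJ} · P⁻¹, and e^{tJ} can be computed block-by-block.

B has Jordan form
J =
  [-3,  1,  0]
  [ 0, -3,  1]
  [ 0,  0, -3]
(up to reordering of blocks).

Per-block formulas:
  For a 3×3 Jordan block J_3(-3): exp(t · J_3(-3)) = e^(-3t)·(I + t·N + (t^2/2)·N^2), where N is the 3×3 nilpotent shift.

After assembling e^{tJ} and conjugating by P, we get:

e^{tB} =
  [exp(-3*t), t*exp(-3*t), t^2*exp(-3*t)/2 + t*exp(-3*t)]
  [0, exp(-3*t), t*exp(-3*t)]
  [0, 0, exp(-3*t)]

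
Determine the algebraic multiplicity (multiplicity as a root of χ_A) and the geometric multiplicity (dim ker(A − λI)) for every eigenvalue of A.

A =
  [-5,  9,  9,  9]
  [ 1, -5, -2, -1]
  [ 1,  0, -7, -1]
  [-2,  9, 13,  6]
λ = -5: alg = 3, geom = 2; λ = 4: alg = 1, geom = 1

Step 1 — factor the characteristic polynomial to read off the algebraic multiplicities:
  χ_A(x) = (x - 4)*(x + 5)^3

Step 2 — compute geometric multiplicities via the rank-nullity identity g(λ) = n − rank(A − λI):
  rank(A − (-5)·I) = 2, so dim ker(A − (-5)·I) = n − 2 = 2
  rank(A − (4)·I) = 3, so dim ker(A − (4)·I) = n − 3 = 1

Summary:
  λ = -5: algebraic multiplicity = 3, geometric multiplicity = 2
  λ = 4: algebraic multiplicity = 1, geometric multiplicity = 1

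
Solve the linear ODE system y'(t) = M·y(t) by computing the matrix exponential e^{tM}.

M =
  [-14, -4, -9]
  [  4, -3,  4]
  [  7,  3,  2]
e^{tM} =
  [t^2*exp(-5*t) - 9*t*exp(-5*t) + exp(-5*t), t^2*exp(-5*t)/2 - 4*t*exp(-5*t), t^2*exp(-5*t) - 9*t*exp(-5*t)]
  [4*t*exp(-5*t), 2*t*exp(-5*t) + exp(-5*t), 4*t*exp(-5*t)]
  [-t^2*exp(-5*t) + 7*t*exp(-5*t), -t^2*exp(-5*t)/2 + 3*t*exp(-5*t), -t^2*exp(-5*t) + 7*t*exp(-5*t) + exp(-5*t)]

Strategy: write M = P · J · P⁻¹ where J is a Jordan canonical form, so e^{tM} = P · e^{tJ} · P⁻¹, and e^{tJ} can be computed block-by-block.

M has Jordan form
J =
  [-5,  1,  0]
  [ 0, -5,  1]
  [ 0,  0, -5]
(up to reordering of blocks).

Per-block formulas:
  For a 3×3 Jordan block J_3(-5): exp(t · J_3(-5)) = e^(-5t)·(I + t·N + (t^2/2)·N^2), where N is the 3×3 nilpotent shift.

After assembling e^{tJ} and conjugating by P, we get:

e^{tM} =
  [t^2*exp(-5*t) - 9*t*exp(-5*t) + exp(-5*t), t^2*exp(-5*t)/2 - 4*t*exp(-5*t), t^2*exp(-5*t) - 9*t*exp(-5*t)]
  [4*t*exp(-5*t), 2*t*exp(-5*t) + exp(-5*t), 4*t*exp(-5*t)]
  [-t^2*exp(-5*t) + 7*t*exp(-5*t), -t^2*exp(-5*t)/2 + 3*t*exp(-5*t), -t^2*exp(-5*t) + 7*t*exp(-5*t) + exp(-5*t)]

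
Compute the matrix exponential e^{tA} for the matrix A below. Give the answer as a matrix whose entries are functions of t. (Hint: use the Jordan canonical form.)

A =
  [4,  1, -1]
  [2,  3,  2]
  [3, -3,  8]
e^{tA} =
  [-t*exp(5*t) + exp(5*t), t*exp(5*t), -t*exp(5*t)]
  [2*t*exp(5*t), -2*t*exp(5*t) + exp(5*t), 2*t*exp(5*t)]
  [3*t*exp(5*t), -3*t*exp(5*t), 3*t*exp(5*t) + exp(5*t)]

Strategy: write A = P · J · P⁻¹ where J is a Jordan canonical form, so e^{tA} = P · e^{tJ} · P⁻¹, and e^{tJ} can be computed block-by-block.

A has Jordan form
J =
  [5, 1, 0]
  [0, 5, 0]
  [0, 0, 5]
(up to reordering of blocks).

Per-block formulas:
  For a 1×1 block at λ = 5: exp(t · [5]) = [e^(5t)].
  For a 2×2 Jordan block J_2(5): exp(t · J_2(5)) = e^(5t)·(I + t·N), where N is the 2×2 nilpotent shift.

After assembling e^{tJ} and conjugating by P, we get:

e^{tA} =
  [-t*exp(5*t) + exp(5*t), t*exp(5*t), -t*exp(5*t)]
  [2*t*exp(5*t), -2*t*exp(5*t) + exp(5*t), 2*t*exp(5*t)]
  [3*t*exp(5*t), -3*t*exp(5*t), 3*t*exp(5*t) + exp(5*t)]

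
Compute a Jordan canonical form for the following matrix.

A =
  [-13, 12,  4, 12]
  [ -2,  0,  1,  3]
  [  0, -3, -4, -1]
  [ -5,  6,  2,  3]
J_1(-5) ⊕ J_3(-3)

The characteristic polynomial is
  det(x·I − A) = x^4 + 14*x^3 + 72*x^2 + 162*x + 135 = (x + 3)^3*(x + 5)

Eigenvalues and multiplicities (the geometric multiplicity of λ is n − rank(A − λI), which equals the number of Jordan blocks for λ):
  λ = -5: algebraic multiplicity = 1, geometric multiplicity = 1
  λ = -3: algebraic multiplicity = 3, geometric multiplicity = 1

Determining the block sizes for each eigenvalue:
  λ = -5: one block (gm = 1), so the single block has size am = 1 → block sizes [1]
  λ = -3: one block (gm = 1), so the single block has size am = 3 → block sizes [3]

Assembling the blocks gives a Jordan form
J =
  [-5,  0,  0,  0]
  [ 0, -3,  1,  0]
  [ 0,  0, -3,  1]
  [ 0,  0,  0, -3]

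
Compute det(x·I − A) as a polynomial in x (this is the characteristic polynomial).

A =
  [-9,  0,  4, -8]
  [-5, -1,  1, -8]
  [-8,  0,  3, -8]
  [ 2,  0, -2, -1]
x^4 + 8*x^3 + 18*x^2 + 16*x + 5

Expanding det(x·I − A) (e.g. by cofactor expansion or by noting that A is similar to its Jordan form J, which has the same characteristic polynomial as A) gives
  χ_A(x) = x^4 + 8*x^3 + 18*x^2 + 16*x + 5
which factors as (x + 1)^3*(x + 5). The eigenvalues (with algebraic multiplicities) are λ = -5 with multiplicity 1, λ = -1 with multiplicity 3.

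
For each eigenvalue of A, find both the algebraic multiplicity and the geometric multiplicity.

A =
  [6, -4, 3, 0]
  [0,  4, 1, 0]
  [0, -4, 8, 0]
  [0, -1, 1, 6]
λ = 6: alg = 4, geom = 2

Step 1 — factor the characteristic polynomial to read off the algebraic multiplicities:
  χ_A(x) = (x - 6)^4

Step 2 — compute geometric multiplicities via the rank-nullity identity g(λ) = n − rank(A − λI):
  rank(A − (6)·I) = 2, so dim ker(A − (6)·I) = n − 2 = 2

Summary:
  λ = 6: algebraic multiplicity = 4, geometric multiplicity = 2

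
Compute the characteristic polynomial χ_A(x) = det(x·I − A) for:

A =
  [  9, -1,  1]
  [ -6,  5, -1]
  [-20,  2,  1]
x^3 - 15*x^2 + 75*x - 125

Expanding det(x·I − A) (e.g. by cofactor expansion or by noting that A is similar to its Jordan form J, which has the same characteristic polynomial as A) gives
  χ_A(x) = x^3 - 15*x^2 + 75*x - 125
which factors as (x - 5)^3. The eigenvalues (with algebraic multiplicities) are λ = 5 with multiplicity 3.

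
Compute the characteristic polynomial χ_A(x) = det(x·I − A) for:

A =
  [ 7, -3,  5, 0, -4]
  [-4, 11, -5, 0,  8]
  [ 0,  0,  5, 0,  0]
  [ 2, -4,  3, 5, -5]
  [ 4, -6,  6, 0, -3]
x^5 - 25*x^4 + 250*x^3 - 1250*x^2 + 3125*x - 3125

Expanding det(x·I − A) (e.g. by cofactor expansion or by noting that A is similar to its Jordan form J, which has the same characteristic polynomial as A) gives
  χ_A(x) = x^5 - 25*x^4 + 250*x^3 - 1250*x^2 + 3125*x - 3125
which factors as (x - 5)^5. The eigenvalues (with algebraic multiplicities) are λ = 5 with multiplicity 5.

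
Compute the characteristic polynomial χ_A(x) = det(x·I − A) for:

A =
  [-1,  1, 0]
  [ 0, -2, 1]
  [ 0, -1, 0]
x^3 + 3*x^2 + 3*x + 1

Expanding det(x·I − A) (e.g. by cofactor expansion or by noting that A is similar to its Jordan form J, which has the same characteristic polynomial as A) gives
  χ_A(x) = x^3 + 3*x^2 + 3*x + 1
which factors as (x + 1)^3. The eigenvalues (with algebraic multiplicities) are λ = -1 with multiplicity 3.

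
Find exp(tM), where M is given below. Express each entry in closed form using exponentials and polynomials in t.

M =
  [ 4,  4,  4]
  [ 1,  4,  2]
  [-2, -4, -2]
e^{tM} =
  [2*t*exp(2*t) + exp(2*t), 4*t*exp(2*t), 4*t*exp(2*t)]
  [t*exp(2*t), 2*t*exp(2*t) + exp(2*t), 2*t*exp(2*t)]
  [-2*t*exp(2*t), -4*t*exp(2*t), -4*t*exp(2*t) + exp(2*t)]

Strategy: write M = P · J · P⁻¹ where J is a Jordan canonical form, so e^{tM} = P · e^{tJ} · P⁻¹, and e^{tJ} can be computed block-by-block.

M has Jordan form
J =
  [2, 1, 0]
  [0, 2, 0]
  [0, 0, 2]
(up to reordering of blocks).

Per-block formulas:
  For a 1×1 block at λ = 2: exp(t · [2]) = [e^(2t)].
  For a 2×2 Jordan block J_2(2): exp(t · J_2(2)) = e^(2t)·(I + t·N), where N is the 2×2 nilpotent shift.

After assembling e^{tJ} and conjugating by P, we get:

e^{tM} =
  [2*t*exp(2*t) + exp(2*t), 4*t*exp(2*t), 4*t*exp(2*t)]
  [t*exp(2*t), 2*t*exp(2*t) + exp(2*t), 2*t*exp(2*t)]
  [-2*t*exp(2*t), -4*t*exp(2*t), -4*t*exp(2*t) + exp(2*t)]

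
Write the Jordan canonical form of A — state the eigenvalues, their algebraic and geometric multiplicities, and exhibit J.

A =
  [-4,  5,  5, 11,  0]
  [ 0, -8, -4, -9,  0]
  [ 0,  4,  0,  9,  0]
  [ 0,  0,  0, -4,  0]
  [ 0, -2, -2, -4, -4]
J_2(-4) ⊕ J_2(-4) ⊕ J_1(-4)

The characteristic polynomial is
  det(x·I − A) = x^5 + 20*x^4 + 160*x^3 + 640*x^2 + 1280*x + 1024 = (x + 4)^5

Eigenvalues and multiplicities (the geometric multiplicity of λ is n − rank(A − λI), which equals the number of Jordan blocks for λ):
  λ = -4: algebraic multiplicity = 5, geometric multiplicity = 3

Determining the block sizes for each eigenvalue:
  λ = -4: with am = 5 and gm = 3, the partition is not yet determined (e.g. several partitions of 5 into 3 parts exist). Let N = A − (-4)·I. Computing rank(N^1) = 2, rank(N^2) = 0; the number of blocks of size ≥ j is rank(N^{j−1}) − rank(N^j), giving [3, 2]. So we have 2 block(s) of size 2, 1 block(s) of size 1 → block sizes [2, 2, 1]

Assembling the blocks gives a Jordan form
J =
  [-4,  1,  0,  0,  0]
  [ 0, -4,  0,  0,  0]
  [ 0,  0, -4,  1,  0]
  [ 0,  0,  0, -4,  0]
  [ 0,  0,  0,  0, -4]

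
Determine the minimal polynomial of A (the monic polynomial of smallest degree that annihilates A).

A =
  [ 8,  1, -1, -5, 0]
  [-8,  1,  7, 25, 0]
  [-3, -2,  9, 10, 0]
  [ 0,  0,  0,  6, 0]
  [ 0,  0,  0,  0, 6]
x^3 - 18*x^2 + 108*x - 216

The characteristic polynomial is χ_A(x) = (x - 6)^5, so the eigenvalues are known. The minimal polynomial is
  m_A(x) = Π_λ (x − λ)^{k_λ}
where k_λ is the size of the *largest* Jordan block for λ (equivalently, the smallest k with (A − λI)^k v = 0 for every generalised eigenvector v of λ).

  λ = 6: largest Jordan block has size 3, contributing (x − 6)^3

So m_A(x) = (x - 6)^3 = x^3 - 18*x^2 + 108*x - 216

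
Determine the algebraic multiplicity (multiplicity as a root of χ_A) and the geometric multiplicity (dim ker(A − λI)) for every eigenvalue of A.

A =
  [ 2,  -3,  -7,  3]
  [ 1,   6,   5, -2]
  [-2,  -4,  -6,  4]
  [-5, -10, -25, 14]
λ = 4: alg = 4, geom = 2

Step 1 — factor the characteristic polynomial to read off the algebraic multiplicities:
  χ_A(x) = (x - 4)^4

Step 2 — compute geometric multiplicities via the rank-nullity identity g(λ) = n − rank(A − λI):
  rank(A − (4)·I) = 2, so dim ker(A − (4)·I) = n − 2 = 2

Summary:
  λ = 4: algebraic multiplicity = 4, geometric multiplicity = 2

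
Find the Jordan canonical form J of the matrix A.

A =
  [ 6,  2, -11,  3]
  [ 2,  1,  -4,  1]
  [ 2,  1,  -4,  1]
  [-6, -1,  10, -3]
J_2(0) ⊕ J_2(0)

The characteristic polynomial is
  det(x·I − A) = x^4

Eigenvalues and multiplicities (the geometric multiplicity of λ is n − rank(A − λI), which equals the number of Jordan blocks for λ):
  λ = 0: algebraic multiplicity = 4, geometric multiplicity = 2

Determining the block sizes for each eigenvalue:
  λ = 0: with am = 4 and gm = 2, the partition is not yet determined (e.g. several partitions of 4 into 2 parts exist). Let N = A − (0)·I. Computing rank(N^1) = 2, rank(N^2) = 0; the number of blocks of size ≥ j is rank(N^{j−1}) − rank(N^j), giving [2, 2]. So we have 2 block(s) of size 2 → block sizes [2, 2]

Assembling the blocks gives a Jordan form
J =
  [0, 1, 0, 0]
  [0, 0, 0, 0]
  [0, 0, 0, 1]
  [0, 0, 0, 0]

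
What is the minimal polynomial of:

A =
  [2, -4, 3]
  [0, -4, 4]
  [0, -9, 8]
x^3 - 6*x^2 + 12*x - 8

The characteristic polynomial is χ_A(x) = (x - 2)^3, so the eigenvalues are known. The minimal polynomial is
  m_A(x) = Π_λ (x − λ)^{k_λ}
where k_λ is the size of the *largest* Jordan block for λ (equivalently, the smallest k with (A − λI)^k v = 0 for every generalised eigenvector v of λ).

  λ = 2: largest Jordan block has size 3, contributing (x − 2)^3

So m_A(x) = (x - 2)^3 = x^3 - 6*x^2 + 12*x - 8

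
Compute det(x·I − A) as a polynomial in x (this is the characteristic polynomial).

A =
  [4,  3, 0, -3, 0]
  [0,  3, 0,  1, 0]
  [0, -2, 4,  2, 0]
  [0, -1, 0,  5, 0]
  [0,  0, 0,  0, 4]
x^5 - 20*x^4 + 160*x^3 - 640*x^2 + 1280*x - 1024

Expanding det(x·I − A) (e.g. by cofactor expansion or by noting that A is similar to its Jordan form J, which has the same characteristic polynomial as A) gives
  χ_A(x) = x^5 - 20*x^4 + 160*x^3 - 640*x^2 + 1280*x - 1024
which factors as (x - 4)^5. The eigenvalues (with algebraic multiplicities) are λ = 4 with multiplicity 5.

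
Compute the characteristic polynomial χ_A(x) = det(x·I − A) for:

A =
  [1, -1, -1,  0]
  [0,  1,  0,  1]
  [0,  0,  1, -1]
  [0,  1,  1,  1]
x^4 - 4*x^3 + 6*x^2 - 4*x + 1

Expanding det(x·I − A) (e.g. by cofactor expansion or by noting that A is similar to its Jordan form J, which has the same characteristic polynomial as A) gives
  χ_A(x) = x^4 - 4*x^3 + 6*x^2 - 4*x + 1
which factors as (x - 1)^4. The eigenvalues (with algebraic multiplicities) are λ = 1 with multiplicity 4.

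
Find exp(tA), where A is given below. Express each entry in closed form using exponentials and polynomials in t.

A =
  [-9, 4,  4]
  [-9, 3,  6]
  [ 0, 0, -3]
e^{tA} =
  [-6*t*exp(-3*t) + exp(-3*t), 4*t*exp(-3*t), 4*t*exp(-3*t)]
  [-9*t*exp(-3*t), 6*t*exp(-3*t) + exp(-3*t), 6*t*exp(-3*t)]
  [0, 0, exp(-3*t)]

Strategy: write A = P · J · P⁻¹ where J is a Jordan canonical form, so e^{tA} = P · e^{tJ} · P⁻¹, and e^{tJ} can be computed block-by-block.

A has Jordan form
J =
  [-3,  1,  0]
  [ 0, -3,  0]
  [ 0,  0, -3]
(up to reordering of blocks).

Per-block formulas:
  For a 1×1 block at λ = -3: exp(t · [-3]) = [e^(-3t)].
  For a 2×2 Jordan block J_2(-3): exp(t · J_2(-3)) = e^(-3t)·(I + t·N), where N is the 2×2 nilpotent shift.

After assembling e^{tJ} and conjugating by P, we get:

e^{tA} =
  [-6*t*exp(-3*t) + exp(-3*t), 4*t*exp(-3*t), 4*t*exp(-3*t)]
  [-9*t*exp(-3*t), 6*t*exp(-3*t) + exp(-3*t), 6*t*exp(-3*t)]
  [0, 0, exp(-3*t)]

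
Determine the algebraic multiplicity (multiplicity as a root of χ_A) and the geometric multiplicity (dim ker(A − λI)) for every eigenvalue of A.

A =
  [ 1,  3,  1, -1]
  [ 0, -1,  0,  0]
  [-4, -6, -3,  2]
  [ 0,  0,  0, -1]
λ = -1: alg = 4, geom = 3

Step 1 — factor the characteristic polynomial to read off the algebraic multiplicities:
  χ_A(x) = (x + 1)^4

Step 2 — compute geometric multiplicities via the rank-nullity identity g(λ) = n − rank(A − λI):
  rank(A − (-1)·I) = 1, so dim ker(A − (-1)·I) = n − 1 = 3

Summary:
  λ = -1: algebraic multiplicity = 4, geometric multiplicity = 3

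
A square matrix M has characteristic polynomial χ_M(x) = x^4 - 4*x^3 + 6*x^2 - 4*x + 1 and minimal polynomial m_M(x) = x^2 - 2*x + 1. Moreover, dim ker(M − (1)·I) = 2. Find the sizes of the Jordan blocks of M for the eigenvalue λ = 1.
Block sizes for λ = 1: [2, 2]

Step 1 — from the characteristic polynomial, algebraic multiplicity of λ = 1 is 4. From dim ker(M − (1)·I) = 2, there are exactly 2 Jordan blocks for λ = 1.
Step 2 — from the minimal polynomial, the factor (x − 1)^2 tells us the largest block for λ = 1 has size 2.
Step 3 — with total size 4, 2 blocks, and largest block 2, the block sizes (in nonincreasing order) are [2, 2].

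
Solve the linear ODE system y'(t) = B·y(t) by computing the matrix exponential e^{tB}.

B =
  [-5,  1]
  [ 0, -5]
e^{tB} =
  [exp(-5*t), t*exp(-5*t)]
  [0, exp(-5*t)]

Strategy: write B = P · J · P⁻¹ where J is a Jordan canonical form, so e^{tB} = P · e^{tJ} · P⁻¹, and e^{tJ} can be computed block-by-block.

B has Jordan form
J =
  [-5,  1]
  [ 0, -5]
(up to reordering of blocks).

Per-block formulas:
  For a 2×2 Jordan block J_2(-5): exp(t · J_2(-5)) = e^(-5t)·(I + t·N), where N is the 2×2 nilpotent shift.

After assembling e^{tJ} and conjugating by P, we get:

e^{tB} =
  [exp(-5*t), t*exp(-5*t)]
  [0, exp(-5*t)]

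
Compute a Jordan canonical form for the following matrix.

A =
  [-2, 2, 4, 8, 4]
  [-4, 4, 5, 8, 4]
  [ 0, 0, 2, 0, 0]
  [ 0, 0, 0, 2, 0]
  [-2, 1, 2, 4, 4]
J_3(2) ⊕ J_1(2) ⊕ J_1(2)

The characteristic polynomial is
  det(x·I − A) = x^5 - 10*x^4 + 40*x^3 - 80*x^2 + 80*x - 32 = (x - 2)^5

Eigenvalues and multiplicities (the geometric multiplicity of λ is n − rank(A − λI), which equals the number of Jordan blocks for λ):
  λ = 2: algebraic multiplicity = 5, geometric multiplicity = 3

Determining the block sizes for each eigenvalue:
  λ = 2: with am = 5 and gm = 3, the partition is not yet determined (e.g. several partitions of 5 into 3 parts exist). Let N = A − (2)·I. Computing rank(N^1) = 2, rank(N^2) = 1, rank(N^3) = 0; the number of blocks of size ≥ j is rank(N^{j−1}) − rank(N^j), giving [3, 1, 1]. So we have 1 block(s) of size 3, 2 block(s) of size 1 → block sizes [3, 1, 1]

Assembling the blocks gives a Jordan form
J =
  [2, 1, 0, 0, 0]
  [0, 2, 1, 0, 0]
  [0, 0, 2, 0, 0]
  [0, 0, 0, 2, 0]
  [0, 0, 0, 0, 2]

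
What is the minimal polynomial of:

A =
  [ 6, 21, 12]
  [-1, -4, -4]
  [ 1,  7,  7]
x^2 - 6*x + 9

The characteristic polynomial is χ_A(x) = (x - 3)^3, so the eigenvalues are known. The minimal polynomial is
  m_A(x) = Π_λ (x − λ)^{k_λ}
where k_λ is the size of the *largest* Jordan block for λ (equivalently, the smallest k with (A − λI)^k v = 0 for every generalised eigenvector v of λ).

  λ = 3: largest Jordan block has size 2, contributing (x − 3)^2

So m_A(x) = (x - 3)^2 = x^2 - 6*x + 9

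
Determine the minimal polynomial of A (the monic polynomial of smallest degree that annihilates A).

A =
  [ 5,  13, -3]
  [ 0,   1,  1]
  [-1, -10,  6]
x^3 - 12*x^2 + 48*x - 64

The characteristic polynomial is χ_A(x) = (x - 4)^3, so the eigenvalues are known. The minimal polynomial is
  m_A(x) = Π_λ (x − λ)^{k_λ}
where k_λ is the size of the *largest* Jordan block for λ (equivalently, the smallest k with (A − λI)^k v = 0 for every generalised eigenvector v of λ).

  λ = 4: largest Jordan block has size 3, contributing (x − 4)^3

So m_A(x) = (x - 4)^3 = x^3 - 12*x^2 + 48*x - 64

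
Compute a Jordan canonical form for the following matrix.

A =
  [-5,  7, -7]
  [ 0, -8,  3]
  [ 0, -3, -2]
J_2(-5) ⊕ J_1(-5)

The characteristic polynomial is
  det(x·I − A) = x^3 + 15*x^2 + 75*x + 125 = (x + 5)^3

Eigenvalues and multiplicities (the geometric multiplicity of λ is n − rank(A − λI), which equals the number of Jordan blocks for λ):
  λ = -5: algebraic multiplicity = 3, geometric multiplicity = 2

Determining the block sizes for each eigenvalue:
  λ = -5: 2 blocks summing to 3 forces exactly one block of size 2 and the rest size 1 → block sizes [2, 1]

Assembling the blocks gives a Jordan form
J =
  [-5,  1,  0]
  [ 0, -5,  0]
  [ 0,  0, -5]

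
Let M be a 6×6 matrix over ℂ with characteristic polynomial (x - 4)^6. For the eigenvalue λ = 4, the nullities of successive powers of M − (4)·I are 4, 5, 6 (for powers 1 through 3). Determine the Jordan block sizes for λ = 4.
Block sizes for λ = 4: [3, 1, 1, 1]

From the dimensions of kernels of powers, the number of Jordan blocks of size at least j is d_j − d_{j−1} where d_j = dim ker(N^j) (with d_0 = 0). Computing the differences gives [4, 1, 1].
The number of blocks of size exactly k is (#blocks of size ≥ k) − (#blocks of size ≥ k + 1), so the partition is: 3 block(s) of size 1, 1 block(s) of size 3.
In nonincreasing order the block sizes are [3, 1, 1, 1].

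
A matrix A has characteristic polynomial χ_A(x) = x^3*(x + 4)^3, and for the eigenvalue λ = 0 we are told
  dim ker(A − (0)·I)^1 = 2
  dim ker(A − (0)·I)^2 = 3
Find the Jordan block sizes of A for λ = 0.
Block sizes for λ = 0: [2, 1]

From the dimensions of kernels of powers, the number of Jordan blocks of size at least j is d_j − d_{j−1} where d_j = dim ker(N^j) (with d_0 = 0). Computing the differences gives [2, 1].
The number of blocks of size exactly k is (#blocks of size ≥ k) − (#blocks of size ≥ k + 1), so the partition is: 1 block(s) of size 1, 1 block(s) of size 2.
In nonincreasing order the block sizes are [2, 1].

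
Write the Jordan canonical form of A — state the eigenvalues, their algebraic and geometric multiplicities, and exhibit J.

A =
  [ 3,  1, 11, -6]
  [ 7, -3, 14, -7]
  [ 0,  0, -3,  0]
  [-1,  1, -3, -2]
J_2(-3) ⊕ J_1(-3) ⊕ J_1(4)

The characteristic polynomial is
  det(x·I − A) = x^4 + 5*x^3 - 9*x^2 - 81*x - 108 = (x - 4)*(x + 3)^3

Eigenvalues and multiplicities (the geometric multiplicity of λ is n − rank(A − λI), which equals the number of Jordan blocks for λ):
  λ = -3: algebraic multiplicity = 3, geometric multiplicity = 2
  λ = 4: algebraic multiplicity = 1, geometric multiplicity = 1

Determining the block sizes for each eigenvalue:
  λ = -3: 2 blocks summing to 3 forces exactly one block of size 2 and the rest size 1 → block sizes [2, 1]
  λ = 4: one block (gm = 1), so the single block has size am = 1 → block sizes [1]

Assembling the blocks gives a Jordan form
J =
  [-3,  1,  0, 0]
  [ 0, -3,  0, 0]
  [ 0,  0, -3, 0]
  [ 0,  0,  0, 4]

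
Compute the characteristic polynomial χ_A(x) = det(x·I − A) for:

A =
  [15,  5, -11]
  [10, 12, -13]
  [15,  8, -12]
x^3 - 15*x^2 + 75*x - 125

Expanding det(x·I − A) (e.g. by cofactor expansion or by noting that A is similar to its Jordan form J, which has the same characteristic polynomial as A) gives
  χ_A(x) = x^3 - 15*x^2 + 75*x - 125
which factors as (x - 5)^3. The eigenvalues (with algebraic multiplicities) are λ = 5 with multiplicity 3.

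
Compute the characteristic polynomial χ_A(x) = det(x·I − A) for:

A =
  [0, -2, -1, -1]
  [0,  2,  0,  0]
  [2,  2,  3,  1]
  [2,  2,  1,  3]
x^4 - 8*x^3 + 24*x^2 - 32*x + 16

Expanding det(x·I − A) (e.g. by cofactor expansion or by noting that A is similar to its Jordan form J, which has the same characteristic polynomial as A) gives
  χ_A(x) = x^4 - 8*x^3 + 24*x^2 - 32*x + 16
which factors as (x - 2)^4. The eigenvalues (with algebraic multiplicities) are λ = 2 with multiplicity 4.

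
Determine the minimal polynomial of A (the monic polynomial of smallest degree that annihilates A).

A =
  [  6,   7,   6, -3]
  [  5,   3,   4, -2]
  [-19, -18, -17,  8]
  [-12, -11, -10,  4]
x^3 + 3*x^2 + 3*x + 1

The characteristic polynomial is χ_A(x) = (x + 1)^4, so the eigenvalues are known. The minimal polynomial is
  m_A(x) = Π_λ (x − λ)^{k_λ}
where k_λ is the size of the *largest* Jordan block for λ (equivalently, the smallest k with (A − λI)^k v = 0 for every generalised eigenvector v of λ).

  λ = -1: largest Jordan block has size 3, contributing (x + 1)^3

So m_A(x) = (x + 1)^3 = x^3 + 3*x^2 + 3*x + 1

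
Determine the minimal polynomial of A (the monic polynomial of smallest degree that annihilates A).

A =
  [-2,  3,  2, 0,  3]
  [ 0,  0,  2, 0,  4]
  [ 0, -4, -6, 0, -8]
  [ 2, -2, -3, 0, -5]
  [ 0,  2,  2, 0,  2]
x^4 + 4*x^3 + 4*x^2

The characteristic polynomial is χ_A(x) = x^2*(x + 2)^3, so the eigenvalues are known. The minimal polynomial is
  m_A(x) = Π_λ (x − λ)^{k_λ}
where k_λ is the size of the *largest* Jordan block for λ (equivalently, the smallest k with (A − λI)^k v = 0 for every generalised eigenvector v of λ).

  λ = -2: largest Jordan block has size 2, contributing (x + 2)^2
  λ = 0: largest Jordan block has size 2, contributing (x − 0)^2

So m_A(x) = x^2*(x + 2)^2 = x^4 + 4*x^3 + 4*x^2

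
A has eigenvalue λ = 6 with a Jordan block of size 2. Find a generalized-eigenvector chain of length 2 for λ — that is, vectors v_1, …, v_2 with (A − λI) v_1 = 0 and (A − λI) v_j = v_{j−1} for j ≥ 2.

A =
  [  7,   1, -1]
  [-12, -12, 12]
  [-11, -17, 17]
A Jordan chain for λ = 6 of length 2:
v_1 = (1, 0, 1)ᵀ
v_2 = (3, -2, 0)ᵀ

Let N = A − (6)·I. We want v_2 with N^2 v_2 = 0 but N^1 v_2 ≠ 0; then v_{j-1} := N · v_j for j = 2, …, 2.

Pick v_2 = (3, -2, 0)ᵀ.
Then v_1 = N · v_2 = (1, 0, 1)ᵀ.

Sanity check: (A − (6)·I) v_1 = (0, 0, 0)ᵀ = 0. ✓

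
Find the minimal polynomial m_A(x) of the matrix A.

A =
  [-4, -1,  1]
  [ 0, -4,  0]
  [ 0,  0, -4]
x^2 + 8*x + 16

The characteristic polynomial is χ_A(x) = (x + 4)^3, so the eigenvalues are known. The minimal polynomial is
  m_A(x) = Π_λ (x − λ)^{k_λ}
where k_λ is the size of the *largest* Jordan block for λ (equivalently, the smallest k with (A − λI)^k v = 0 for every generalised eigenvector v of λ).

  λ = -4: largest Jordan block has size 2, contributing (x + 4)^2

So m_A(x) = (x + 4)^2 = x^2 + 8*x + 16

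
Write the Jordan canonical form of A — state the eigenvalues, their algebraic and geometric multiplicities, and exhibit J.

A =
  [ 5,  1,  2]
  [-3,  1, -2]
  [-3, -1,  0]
J_2(2) ⊕ J_1(2)

The characteristic polynomial is
  det(x·I − A) = x^3 - 6*x^2 + 12*x - 8 = (x - 2)^3

Eigenvalues and multiplicities (the geometric multiplicity of λ is n − rank(A − λI), which equals the number of Jordan blocks for λ):
  λ = 2: algebraic multiplicity = 3, geometric multiplicity = 2

Determining the block sizes for each eigenvalue:
  λ = 2: 2 blocks summing to 3 forces exactly one block of size 2 and the rest size 1 → block sizes [2, 1]

Assembling the blocks gives a Jordan form
J =
  [2, 1, 0]
  [0, 2, 0]
  [0, 0, 2]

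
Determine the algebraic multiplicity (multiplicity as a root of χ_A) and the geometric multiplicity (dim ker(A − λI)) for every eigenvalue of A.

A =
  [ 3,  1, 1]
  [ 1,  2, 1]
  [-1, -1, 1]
λ = 2: alg = 3, geom = 1

Step 1 — factor the characteristic polynomial to read off the algebraic multiplicities:
  χ_A(x) = (x - 2)^3

Step 2 — compute geometric multiplicities via the rank-nullity identity g(λ) = n − rank(A − λI):
  rank(A − (2)·I) = 2, so dim ker(A − (2)·I) = n − 2 = 1

Summary:
  λ = 2: algebraic multiplicity = 3, geometric multiplicity = 1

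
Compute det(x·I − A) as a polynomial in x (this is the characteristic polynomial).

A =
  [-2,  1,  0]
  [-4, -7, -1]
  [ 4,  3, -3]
x^3 + 12*x^2 + 48*x + 64

Expanding det(x·I − A) (e.g. by cofactor expansion or by noting that A is similar to its Jordan form J, which has the same characteristic polynomial as A) gives
  χ_A(x) = x^3 + 12*x^2 + 48*x + 64
which factors as (x + 4)^3. The eigenvalues (with algebraic multiplicities) are λ = -4 with multiplicity 3.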